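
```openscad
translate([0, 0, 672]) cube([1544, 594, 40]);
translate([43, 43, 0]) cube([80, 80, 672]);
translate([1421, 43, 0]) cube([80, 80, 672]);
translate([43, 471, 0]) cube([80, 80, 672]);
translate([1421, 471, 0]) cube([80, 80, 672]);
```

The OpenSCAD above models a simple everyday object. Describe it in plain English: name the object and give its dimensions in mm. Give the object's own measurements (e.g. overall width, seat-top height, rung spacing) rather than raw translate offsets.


A rectangular dining table. The top is 1544×594×40 mm with its upper surface at z = 712 mm. It stands on four 80×80 mm square legs, each inset 43 mm from the nearest pair of top edges, running from the floor to the underside of the top.


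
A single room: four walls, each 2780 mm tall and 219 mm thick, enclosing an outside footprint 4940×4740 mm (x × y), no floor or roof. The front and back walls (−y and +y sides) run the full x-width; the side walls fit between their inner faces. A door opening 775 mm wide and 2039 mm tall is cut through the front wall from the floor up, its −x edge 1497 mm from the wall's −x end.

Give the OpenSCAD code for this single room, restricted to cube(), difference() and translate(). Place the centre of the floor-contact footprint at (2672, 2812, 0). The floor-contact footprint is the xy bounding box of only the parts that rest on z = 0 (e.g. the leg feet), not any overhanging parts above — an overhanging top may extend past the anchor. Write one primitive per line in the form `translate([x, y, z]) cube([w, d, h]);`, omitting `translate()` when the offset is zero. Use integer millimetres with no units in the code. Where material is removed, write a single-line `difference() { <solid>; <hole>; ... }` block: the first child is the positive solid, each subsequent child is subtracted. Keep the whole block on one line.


difference() { translate([202, 442, 0]) cube([4940, 219, 2780]); translate([1699, 442, 0]) cube([775, 219, 2039]); }
translate([202, 4963, 0]) cube([4940, 219, 2780]);
translate([202, 661, 0]) cube([219, 4302, 2780]);
translate([4923, 661, 0]) cube([219, 4302, 2780]);


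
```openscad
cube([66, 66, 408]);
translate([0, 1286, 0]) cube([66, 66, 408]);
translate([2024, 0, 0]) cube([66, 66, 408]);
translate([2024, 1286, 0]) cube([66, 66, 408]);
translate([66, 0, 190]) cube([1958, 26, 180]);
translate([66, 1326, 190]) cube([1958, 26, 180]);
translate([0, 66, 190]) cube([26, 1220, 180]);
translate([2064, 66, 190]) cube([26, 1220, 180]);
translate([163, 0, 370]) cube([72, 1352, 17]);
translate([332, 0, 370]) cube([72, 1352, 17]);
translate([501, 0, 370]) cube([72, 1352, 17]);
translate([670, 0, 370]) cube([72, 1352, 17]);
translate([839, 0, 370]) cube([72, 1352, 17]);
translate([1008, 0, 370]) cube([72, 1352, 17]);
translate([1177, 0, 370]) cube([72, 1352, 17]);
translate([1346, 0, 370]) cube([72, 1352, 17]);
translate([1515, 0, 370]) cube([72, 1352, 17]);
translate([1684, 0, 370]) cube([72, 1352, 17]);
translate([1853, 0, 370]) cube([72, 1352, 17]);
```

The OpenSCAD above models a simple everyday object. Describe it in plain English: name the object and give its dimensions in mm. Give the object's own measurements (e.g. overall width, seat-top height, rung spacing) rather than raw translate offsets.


A bed frame 2090 mm long (x) by 1352 mm wide (y). Four 66×66 mm corner posts, 408 mm tall, at the corners of the footprint. Four rails of 26 mm thickness and 180 mm height run between adjacent posts with their undersides at z = 190 mm, their outer faces flush with the outside of the frame (the two x-running rails run between the posts' inner faces; the two y-running rails run between the posts' inner faces). 11 slats, each 72 mm wide (x) and 17 mm thick, lie across the top of the two x-running rails, running the full 1352 mm width of the frame in y; along x they sit between the end posts with a 97 mm gap after the −x posts and between neighbouring slats, leaving 99 mm before the +x posts.


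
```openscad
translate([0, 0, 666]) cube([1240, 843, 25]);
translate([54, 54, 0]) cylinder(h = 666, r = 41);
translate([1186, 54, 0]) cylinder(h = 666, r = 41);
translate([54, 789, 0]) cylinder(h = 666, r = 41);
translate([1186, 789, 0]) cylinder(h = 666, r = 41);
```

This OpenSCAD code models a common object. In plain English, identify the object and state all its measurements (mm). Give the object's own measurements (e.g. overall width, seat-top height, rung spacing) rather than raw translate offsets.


A table: top 1240 mm (x) × 843 mm (y), 25 mm thick, upper face at z = 691 mm, on four round legs of 82 mm diameter, each leg's bounding box inset 13 mm from the nearest pair of top edges from z = 0 to the bottom of the top.


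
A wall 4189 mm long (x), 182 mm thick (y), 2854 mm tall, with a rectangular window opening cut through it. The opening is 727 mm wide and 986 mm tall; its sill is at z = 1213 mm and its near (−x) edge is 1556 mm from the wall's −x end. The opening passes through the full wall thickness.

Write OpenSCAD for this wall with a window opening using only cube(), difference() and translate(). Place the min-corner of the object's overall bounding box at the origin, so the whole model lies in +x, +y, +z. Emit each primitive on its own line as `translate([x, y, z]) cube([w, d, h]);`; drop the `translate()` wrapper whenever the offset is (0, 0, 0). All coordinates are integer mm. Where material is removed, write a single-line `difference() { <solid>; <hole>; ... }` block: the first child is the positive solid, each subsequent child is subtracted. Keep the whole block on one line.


difference() { cube([4189, 182, 2854]); translate([1556, 0, 1213]) cube([727, 182, 986]); }


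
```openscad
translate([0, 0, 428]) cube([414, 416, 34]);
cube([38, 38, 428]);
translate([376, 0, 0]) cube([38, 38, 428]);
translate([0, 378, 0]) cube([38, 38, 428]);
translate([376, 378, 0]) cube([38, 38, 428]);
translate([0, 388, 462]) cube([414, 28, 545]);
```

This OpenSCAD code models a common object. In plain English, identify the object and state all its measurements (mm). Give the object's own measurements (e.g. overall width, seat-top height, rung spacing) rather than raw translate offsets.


A chair. The seat is a 414×416×34 mm slab with its top at z = 462 mm, on four 38×38 mm corner legs (flush with the seat edges, standing on z = 0). A flat backrest 28 mm thick, 545 mm tall, spans the full seat width and rises from the seat top along its +y edge, rear face flush with the rear of the seat.


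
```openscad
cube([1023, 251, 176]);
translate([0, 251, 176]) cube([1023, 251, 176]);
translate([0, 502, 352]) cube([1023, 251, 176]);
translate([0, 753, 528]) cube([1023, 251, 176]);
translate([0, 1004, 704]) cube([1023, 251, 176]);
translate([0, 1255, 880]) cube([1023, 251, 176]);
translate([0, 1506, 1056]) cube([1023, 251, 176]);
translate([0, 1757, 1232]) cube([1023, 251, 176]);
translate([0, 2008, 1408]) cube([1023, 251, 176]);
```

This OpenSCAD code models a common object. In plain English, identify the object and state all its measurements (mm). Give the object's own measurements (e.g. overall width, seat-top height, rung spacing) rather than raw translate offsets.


A straight staircase of 9 solid steps. Each step is 1023 mm wide (x), 251 mm deep (y, the going) and 176 mm tall (the rise). The first step rests on the floor; each subsequent step sits one going further in +y and one rise higher in +z, directly behind and above the previous step with no overlap.


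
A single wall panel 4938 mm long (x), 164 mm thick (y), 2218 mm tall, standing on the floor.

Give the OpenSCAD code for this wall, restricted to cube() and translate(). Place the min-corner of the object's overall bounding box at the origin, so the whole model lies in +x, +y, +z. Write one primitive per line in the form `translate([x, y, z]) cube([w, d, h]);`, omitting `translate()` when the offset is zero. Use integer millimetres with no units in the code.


cube([4938, 164, 2218]);


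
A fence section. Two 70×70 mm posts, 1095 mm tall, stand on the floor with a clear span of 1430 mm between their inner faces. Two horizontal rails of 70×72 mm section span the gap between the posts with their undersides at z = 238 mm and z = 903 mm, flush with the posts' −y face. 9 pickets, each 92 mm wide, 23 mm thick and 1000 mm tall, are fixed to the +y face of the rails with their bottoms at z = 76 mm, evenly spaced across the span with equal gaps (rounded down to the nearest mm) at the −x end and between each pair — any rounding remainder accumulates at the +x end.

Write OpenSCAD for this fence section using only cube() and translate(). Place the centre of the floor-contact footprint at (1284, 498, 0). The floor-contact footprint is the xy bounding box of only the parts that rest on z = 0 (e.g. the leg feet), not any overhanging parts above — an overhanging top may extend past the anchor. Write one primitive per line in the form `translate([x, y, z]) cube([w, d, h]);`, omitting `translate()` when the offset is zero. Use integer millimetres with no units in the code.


translate([499, 463, 0]) cube([70, 70, 1095]);
translate([1999, 463, 0]) cube([70, 70, 1095]);
translate([569, 463, 238]) cube([1430, 70, 72]);
translate([569, 463, 903]) cube([1430, 70, 72]);
translate([629, 533, 76]) cube([92, 23, 1000]);
translate([781, 533, 76]) cube([92, 23, 1000]);
translate([933, 533, 76]) cube([92, 23, 1000]);
translate([1085, 533, 76]) cube([92, 23, 1000]);
translate([1237, 533, 76]) cube([92, 23, 1000]);
translate([1389, 533, 76]) cube([92, 23, 1000]);
translate([1541, 533, 76]) cube([92, 23, 1000]);
translate([1693, 533, 76]) cube([92, 23, 1000]);
translate([1845, 533, 76]) cube([92, 23, 1000]);


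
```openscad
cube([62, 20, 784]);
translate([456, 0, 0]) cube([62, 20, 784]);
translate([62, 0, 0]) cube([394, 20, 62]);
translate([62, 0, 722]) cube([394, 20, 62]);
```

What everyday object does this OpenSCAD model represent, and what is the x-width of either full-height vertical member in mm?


A picture frame. The border width is 62 mm.

Four thin pieces enclosing a rectangular opening — a picture frame. The two full-height stiles are 784 mm tall; the top rail sits at z = 722 and is 62 mm tall, so the border above the opening is 784 − 722 = 62 mm, matching the stile x-width.


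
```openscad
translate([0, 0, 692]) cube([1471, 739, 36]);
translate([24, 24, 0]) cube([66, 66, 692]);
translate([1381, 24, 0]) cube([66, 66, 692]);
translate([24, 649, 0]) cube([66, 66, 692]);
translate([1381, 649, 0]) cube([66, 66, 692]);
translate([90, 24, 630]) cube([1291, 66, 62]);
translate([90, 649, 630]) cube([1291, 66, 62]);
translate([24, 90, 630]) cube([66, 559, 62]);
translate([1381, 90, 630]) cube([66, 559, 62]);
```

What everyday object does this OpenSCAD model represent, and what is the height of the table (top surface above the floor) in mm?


A table. The table height is 728 mm.

A 1471×739×36 slab sits at z = 692 on four 66 mm square posts — a table. The top surface is at 692 + 36 = 728 mm.


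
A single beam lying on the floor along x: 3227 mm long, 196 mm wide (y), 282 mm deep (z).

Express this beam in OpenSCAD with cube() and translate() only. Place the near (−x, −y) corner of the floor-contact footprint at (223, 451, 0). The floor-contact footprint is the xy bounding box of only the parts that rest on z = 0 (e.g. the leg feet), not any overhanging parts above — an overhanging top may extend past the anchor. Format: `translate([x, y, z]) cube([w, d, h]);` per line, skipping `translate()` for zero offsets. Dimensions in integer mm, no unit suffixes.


translate([223, 451, 0]) cube([3227, 196, 282]);


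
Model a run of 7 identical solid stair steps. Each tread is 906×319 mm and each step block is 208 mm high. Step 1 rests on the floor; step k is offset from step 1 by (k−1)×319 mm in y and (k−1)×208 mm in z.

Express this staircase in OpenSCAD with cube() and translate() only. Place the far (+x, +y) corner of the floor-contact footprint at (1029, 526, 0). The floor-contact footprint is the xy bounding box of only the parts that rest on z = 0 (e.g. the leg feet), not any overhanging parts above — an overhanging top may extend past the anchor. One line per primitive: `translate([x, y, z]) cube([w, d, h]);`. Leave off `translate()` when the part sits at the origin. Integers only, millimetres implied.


translate([123, 207, 0]) cube([906, 319, 208]);
translate([123, 526, 208]) cube([906, 319, 208]);
translate([123, 845, 416]) cube([906, 319, 208]);
translate([123, 1164, 624]) cube([906, 319, 208]);
translate([123, 1483, 832]) cube([906, 319, 208]);
translate([123, 1802, 1040]) cube([906, 319, 208]);
translate([123, 2121, 1248]) cube([906, 319, 208]);


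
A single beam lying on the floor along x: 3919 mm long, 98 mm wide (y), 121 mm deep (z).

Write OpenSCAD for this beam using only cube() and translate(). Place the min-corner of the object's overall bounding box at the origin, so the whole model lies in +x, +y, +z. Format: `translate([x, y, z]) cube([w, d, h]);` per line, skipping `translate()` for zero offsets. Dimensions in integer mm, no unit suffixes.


cube([3919, 98, 121]);


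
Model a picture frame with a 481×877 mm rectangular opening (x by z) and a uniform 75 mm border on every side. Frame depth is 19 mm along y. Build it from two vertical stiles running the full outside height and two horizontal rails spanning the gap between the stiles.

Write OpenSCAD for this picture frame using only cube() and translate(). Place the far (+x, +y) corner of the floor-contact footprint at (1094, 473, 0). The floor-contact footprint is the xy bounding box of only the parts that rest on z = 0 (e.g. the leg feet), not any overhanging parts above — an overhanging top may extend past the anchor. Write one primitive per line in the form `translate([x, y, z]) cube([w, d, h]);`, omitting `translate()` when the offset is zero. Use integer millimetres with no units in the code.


translate([463, 454, 0]) cube([75, 19, 1027]);
translate([1019, 454, 0]) cube([75, 19, 1027]);
translate([538, 454, 0]) cube([481, 19, 75]);
translate([538, 454, 952]) cube([481, 19, 75]);


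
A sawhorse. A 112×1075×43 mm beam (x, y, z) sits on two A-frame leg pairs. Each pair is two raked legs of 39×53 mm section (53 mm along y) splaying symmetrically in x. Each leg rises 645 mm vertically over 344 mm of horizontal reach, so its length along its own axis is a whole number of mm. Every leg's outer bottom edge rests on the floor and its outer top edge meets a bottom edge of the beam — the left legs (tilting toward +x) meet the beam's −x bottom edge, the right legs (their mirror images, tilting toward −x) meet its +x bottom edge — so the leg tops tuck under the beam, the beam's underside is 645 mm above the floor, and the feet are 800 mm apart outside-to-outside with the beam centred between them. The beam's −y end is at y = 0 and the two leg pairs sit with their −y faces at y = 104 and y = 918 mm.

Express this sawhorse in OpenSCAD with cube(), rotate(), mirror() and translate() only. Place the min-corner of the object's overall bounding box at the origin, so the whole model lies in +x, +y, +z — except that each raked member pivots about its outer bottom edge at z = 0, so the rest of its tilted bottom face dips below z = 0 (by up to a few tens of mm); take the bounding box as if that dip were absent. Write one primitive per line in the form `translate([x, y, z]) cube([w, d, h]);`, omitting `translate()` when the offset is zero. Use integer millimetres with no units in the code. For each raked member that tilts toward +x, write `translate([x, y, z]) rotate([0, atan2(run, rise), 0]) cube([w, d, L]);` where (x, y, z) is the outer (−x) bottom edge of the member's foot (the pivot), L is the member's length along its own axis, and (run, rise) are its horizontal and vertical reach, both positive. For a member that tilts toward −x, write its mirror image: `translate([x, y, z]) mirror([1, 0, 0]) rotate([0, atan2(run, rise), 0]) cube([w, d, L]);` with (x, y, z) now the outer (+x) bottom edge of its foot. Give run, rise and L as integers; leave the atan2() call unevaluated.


translate([344, 0, 645]) cube([112, 1075, 43]);
translate([0, 104, 0]) rotate([0, atan2(344, 645), 0]) cube([39, 53, 731]);
translate([800, 104, 0]) mirror([1, 0, 0]) rotate([0, atan2(344, 645), 0]) cube([39, 53, 731]);
translate([0, 918, 0]) rotate([0, atan2(344, 645), 0]) cube([39, 53, 731]);
translate([800, 918, 0]) mirror([1, 0, 0]) rotate([0, atan2(344, 645), 0]) cube([39, 53, 731]);


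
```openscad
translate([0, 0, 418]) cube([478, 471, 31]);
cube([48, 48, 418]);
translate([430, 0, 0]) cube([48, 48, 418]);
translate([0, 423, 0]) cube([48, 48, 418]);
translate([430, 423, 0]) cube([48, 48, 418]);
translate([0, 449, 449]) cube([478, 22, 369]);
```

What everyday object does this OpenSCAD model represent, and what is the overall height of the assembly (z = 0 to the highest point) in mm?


A chair. The overall height is 818 mm.

A slab on four corner posts with a tall panel at the back — a chair. The seat slab sits at z = 418 with thickness 31, and the 369 mm backrest starts at the seat top, so the overall height is 418 + 31 + 369 = 818 mm.


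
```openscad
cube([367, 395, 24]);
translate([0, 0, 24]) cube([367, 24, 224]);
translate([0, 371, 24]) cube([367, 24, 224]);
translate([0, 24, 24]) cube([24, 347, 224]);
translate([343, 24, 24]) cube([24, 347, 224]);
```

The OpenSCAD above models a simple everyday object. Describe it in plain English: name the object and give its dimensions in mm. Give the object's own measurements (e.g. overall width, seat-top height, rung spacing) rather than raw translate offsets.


An open-topped rectangular box: outside dimensions 367×395×248 mm, with a uniform wall and base thickness of 24 mm. The base is a full 367×395 slab on the floor; four walls sit on top of the base. The front and back walls (the −y and +y sides) span the full width; the two side walls fit between them.


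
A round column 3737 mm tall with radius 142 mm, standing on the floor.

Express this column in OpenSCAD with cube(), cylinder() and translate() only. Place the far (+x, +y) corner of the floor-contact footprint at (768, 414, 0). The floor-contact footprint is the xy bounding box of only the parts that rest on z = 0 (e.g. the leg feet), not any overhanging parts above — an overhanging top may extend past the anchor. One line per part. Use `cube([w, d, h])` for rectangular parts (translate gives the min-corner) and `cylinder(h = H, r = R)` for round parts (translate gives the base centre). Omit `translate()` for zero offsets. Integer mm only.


translate([626, 272, 0]) cylinder(h = 3737, r = 142);


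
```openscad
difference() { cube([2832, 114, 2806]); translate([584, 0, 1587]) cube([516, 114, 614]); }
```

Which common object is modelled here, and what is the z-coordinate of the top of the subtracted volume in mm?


A wall with a window opening. The window head height is 2201 mm.

A wall with a rectangular opening subtracted — a window. Sill at z = 1587, opening 614 mm tall, so the head is at 1587 + 614 = 2201 mm.


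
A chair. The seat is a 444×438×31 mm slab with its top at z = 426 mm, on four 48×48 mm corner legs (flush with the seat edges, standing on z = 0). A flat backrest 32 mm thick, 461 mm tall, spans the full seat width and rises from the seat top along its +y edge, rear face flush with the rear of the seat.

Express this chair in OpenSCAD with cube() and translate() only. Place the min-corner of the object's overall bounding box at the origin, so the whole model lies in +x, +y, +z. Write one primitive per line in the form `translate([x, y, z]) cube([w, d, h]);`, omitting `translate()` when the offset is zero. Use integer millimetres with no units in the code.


translate([0, 0, 395]) cube([444, 438, 31]);
cube([48, 48, 395]);
translate([396, 0, 0]) cube([48, 48, 395]);
translate([0, 390, 0]) cube([48, 48, 395]);
translate([396, 390, 0]) cube([48, 48, 395]);
translate([0, 406, 426]) cube([444, 32, 461]);


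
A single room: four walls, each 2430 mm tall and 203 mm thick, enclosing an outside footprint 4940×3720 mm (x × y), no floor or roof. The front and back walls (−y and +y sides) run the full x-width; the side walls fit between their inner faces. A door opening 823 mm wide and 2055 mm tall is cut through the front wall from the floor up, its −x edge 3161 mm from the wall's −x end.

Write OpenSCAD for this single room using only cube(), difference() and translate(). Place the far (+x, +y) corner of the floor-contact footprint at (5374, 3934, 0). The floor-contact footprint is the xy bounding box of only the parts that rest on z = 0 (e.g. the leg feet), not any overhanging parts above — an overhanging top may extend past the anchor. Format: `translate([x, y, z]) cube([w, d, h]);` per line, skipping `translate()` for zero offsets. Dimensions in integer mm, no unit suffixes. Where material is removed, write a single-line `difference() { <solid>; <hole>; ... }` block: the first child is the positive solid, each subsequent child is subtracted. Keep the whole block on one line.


difference() { translate([434, 214, 0]) cube([4940, 203, 2430]); translate([3595, 214, 0]) cube([823, 203, 2055]); }
translate([434, 3731, 0]) cube([4940, 203, 2430]);
translate([434, 417, 0]) cube([203, 3314, 2430]);
translate([5171, 417, 0]) cube([203, 3314, 2430]);


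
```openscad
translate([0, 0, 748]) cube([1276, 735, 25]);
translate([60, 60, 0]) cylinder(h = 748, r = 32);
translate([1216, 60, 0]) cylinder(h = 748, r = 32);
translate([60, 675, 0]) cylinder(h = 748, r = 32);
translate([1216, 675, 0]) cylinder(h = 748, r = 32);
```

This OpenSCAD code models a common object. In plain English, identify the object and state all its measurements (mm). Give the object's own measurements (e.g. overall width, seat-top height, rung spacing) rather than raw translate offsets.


A rectangular dining table. The top is 1276×735×25 mm with its upper surface at z = 773 mm. It stands on four round legs of 64 mm diameter, each leg's bounding box inset 28 mm from the nearest pair of top edges, running from the floor to the underside of the top.


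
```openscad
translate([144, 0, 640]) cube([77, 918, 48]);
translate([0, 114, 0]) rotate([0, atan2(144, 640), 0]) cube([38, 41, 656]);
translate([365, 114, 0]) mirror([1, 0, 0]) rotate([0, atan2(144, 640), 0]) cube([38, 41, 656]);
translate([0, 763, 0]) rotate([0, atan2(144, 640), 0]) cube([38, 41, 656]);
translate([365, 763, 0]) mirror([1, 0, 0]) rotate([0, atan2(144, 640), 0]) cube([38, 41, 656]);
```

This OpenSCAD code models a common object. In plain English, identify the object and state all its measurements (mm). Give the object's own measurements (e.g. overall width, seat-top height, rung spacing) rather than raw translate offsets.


A sawhorse. A 77×918×48 mm beam (x, y, z) sits on two A-frame leg pairs. Each pair is two raked legs of 38×41 mm section (41 mm along y) splaying symmetrically in x. Each leg rises 640 mm vertically over 144 mm of horizontal reach and is 656 mm long along its own axis. Every leg's outer bottom edge rests on the floor and its outer top edge meets a bottom edge of the beam — the left legs (tilting toward +x) meet the beam's −x bottom edge, the right legs (their mirror images, tilting toward −x) meet its +x bottom edge — so the leg tops tuck under the beam, the beam's underside is 640 mm above the floor, and the feet are 365 mm apart outside-to-outside with the beam centred between them. The two leg pairs are set in 114 mm from either end of the beam.


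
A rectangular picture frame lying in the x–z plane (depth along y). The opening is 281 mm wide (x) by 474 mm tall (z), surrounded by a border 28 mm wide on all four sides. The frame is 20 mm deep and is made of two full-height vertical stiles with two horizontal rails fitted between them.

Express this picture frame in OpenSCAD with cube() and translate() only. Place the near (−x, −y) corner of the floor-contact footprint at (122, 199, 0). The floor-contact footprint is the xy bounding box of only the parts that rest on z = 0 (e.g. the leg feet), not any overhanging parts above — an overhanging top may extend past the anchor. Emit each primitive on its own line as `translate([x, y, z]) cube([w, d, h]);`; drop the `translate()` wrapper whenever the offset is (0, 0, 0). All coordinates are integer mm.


translate([122, 199, 0]) cube([28, 20, 530]);
translate([431, 199, 0]) cube([28, 20, 530]);
translate([150, 199, 0]) cube([281, 20, 28]);
translate([150, 199, 502]) cube([281, 20, 28]);


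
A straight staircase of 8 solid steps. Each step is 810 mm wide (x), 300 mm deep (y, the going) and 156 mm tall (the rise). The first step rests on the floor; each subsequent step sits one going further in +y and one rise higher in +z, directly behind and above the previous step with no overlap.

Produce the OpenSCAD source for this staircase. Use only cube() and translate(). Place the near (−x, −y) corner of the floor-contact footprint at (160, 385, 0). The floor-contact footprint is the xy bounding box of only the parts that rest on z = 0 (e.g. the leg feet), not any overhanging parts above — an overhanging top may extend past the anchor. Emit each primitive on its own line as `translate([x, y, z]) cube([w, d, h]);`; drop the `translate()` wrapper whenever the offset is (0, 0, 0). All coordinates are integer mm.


translate([160, 385, 0]) cube([810, 300, 156]);
translate([160, 685, 156]) cube([810, 300, 156]);
translate([160, 985, 312]) cube([810, 300, 156]);
translate([160, 1285, 468]) cube([810, 300, 156]);
translate([160, 1585, 624]) cube([810, 300, 156]);
translate([160, 1885, 780]) cube([810, 300, 156]);
translate([160, 2185, 936]) cube([810, 300, 156]);
translate([160, 2485, 1092]) cube([810, 300, 156]);


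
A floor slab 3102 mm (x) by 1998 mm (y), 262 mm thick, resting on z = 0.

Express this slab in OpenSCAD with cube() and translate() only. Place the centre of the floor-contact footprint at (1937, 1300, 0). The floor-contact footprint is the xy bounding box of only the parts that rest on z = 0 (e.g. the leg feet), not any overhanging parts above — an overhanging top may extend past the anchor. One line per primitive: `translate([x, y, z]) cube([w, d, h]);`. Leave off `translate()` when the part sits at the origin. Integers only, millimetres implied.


translate([386, 301, 0]) cube([3102, 1998, 262]);


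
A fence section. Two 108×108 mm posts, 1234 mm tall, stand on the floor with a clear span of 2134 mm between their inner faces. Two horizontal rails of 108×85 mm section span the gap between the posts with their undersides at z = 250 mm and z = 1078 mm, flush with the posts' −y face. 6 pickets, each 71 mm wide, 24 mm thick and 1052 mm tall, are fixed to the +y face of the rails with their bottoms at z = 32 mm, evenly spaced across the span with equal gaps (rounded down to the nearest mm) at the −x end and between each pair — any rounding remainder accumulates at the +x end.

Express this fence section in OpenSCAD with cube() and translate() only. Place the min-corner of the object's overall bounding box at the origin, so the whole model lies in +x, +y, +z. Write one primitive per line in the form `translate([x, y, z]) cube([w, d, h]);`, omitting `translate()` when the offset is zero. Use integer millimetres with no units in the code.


cube([108, 108, 1234]);
translate([2242, 0, 0]) cube([108, 108, 1234]);
translate([108, 0, 250]) cube([2134, 108, 85]);
translate([108, 0, 1078]) cube([2134, 108, 85]);
translate([352, 108, 32]) cube([71, 24, 1052]);
translate([667, 108, 32]) cube([71, 24, 1052]);
translate([982, 108, 32]) cube([71, 24, 1052]);
translate([1297, 108, 32]) cube([71, 24, 1052]);
translate([1612, 108, 32]) cube([71, 24, 1052]);
translate([1927, 108, 32]) cube([71, 24, 1052]);


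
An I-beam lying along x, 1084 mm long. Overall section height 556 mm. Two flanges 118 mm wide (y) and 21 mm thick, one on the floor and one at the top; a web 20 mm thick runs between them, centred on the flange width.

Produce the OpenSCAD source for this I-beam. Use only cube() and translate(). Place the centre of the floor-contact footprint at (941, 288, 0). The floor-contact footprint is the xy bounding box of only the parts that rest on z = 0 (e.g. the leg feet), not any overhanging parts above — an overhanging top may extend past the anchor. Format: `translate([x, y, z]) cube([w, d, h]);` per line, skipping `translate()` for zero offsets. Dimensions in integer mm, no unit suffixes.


translate([399, 229, 0]) cube([1084, 118, 21]);
translate([399, 278, 21]) cube([1084, 20, 514]);
translate([399, 229, 535]) cube([1084, 118, 21]);


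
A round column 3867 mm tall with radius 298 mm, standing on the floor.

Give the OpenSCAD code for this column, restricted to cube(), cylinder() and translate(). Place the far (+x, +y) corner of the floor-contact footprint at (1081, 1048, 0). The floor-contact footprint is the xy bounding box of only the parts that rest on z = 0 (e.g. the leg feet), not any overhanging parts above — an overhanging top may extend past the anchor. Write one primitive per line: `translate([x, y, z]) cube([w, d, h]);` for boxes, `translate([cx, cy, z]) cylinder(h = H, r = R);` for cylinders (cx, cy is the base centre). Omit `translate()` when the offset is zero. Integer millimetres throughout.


translate([783, 750, 0]) cylinder(h = 3867, r = 298);


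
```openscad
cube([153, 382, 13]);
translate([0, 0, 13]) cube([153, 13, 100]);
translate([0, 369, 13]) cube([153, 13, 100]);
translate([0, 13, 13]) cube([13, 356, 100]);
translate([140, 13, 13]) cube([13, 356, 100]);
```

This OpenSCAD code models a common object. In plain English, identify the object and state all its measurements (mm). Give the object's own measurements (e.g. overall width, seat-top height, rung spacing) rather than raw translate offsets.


An open-topped rectangular box: outside dimensions 153×382×113 mm, with a uniform wall and base thickness of 13 mm. The base is a full 153×382 slab on the floor; four walls sit on top of the base. The front and back walls (the −y and +y sides) span the full width; the two side walls fit between them.


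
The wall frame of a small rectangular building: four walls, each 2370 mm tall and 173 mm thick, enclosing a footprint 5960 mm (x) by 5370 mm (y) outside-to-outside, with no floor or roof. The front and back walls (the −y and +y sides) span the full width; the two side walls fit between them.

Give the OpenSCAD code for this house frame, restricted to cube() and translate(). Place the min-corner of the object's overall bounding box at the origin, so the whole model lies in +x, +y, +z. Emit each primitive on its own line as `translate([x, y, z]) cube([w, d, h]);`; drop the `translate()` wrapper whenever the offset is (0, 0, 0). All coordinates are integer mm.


cube([5960, 173, 2370]);
translate([0, 5197, 0]) cube([5960, 173, 2370]);
translate([0, 173, 0]) cube([173, 5024, 2370]);
translate([5787, 173, 0]) cube([173, 5024, 2370]);


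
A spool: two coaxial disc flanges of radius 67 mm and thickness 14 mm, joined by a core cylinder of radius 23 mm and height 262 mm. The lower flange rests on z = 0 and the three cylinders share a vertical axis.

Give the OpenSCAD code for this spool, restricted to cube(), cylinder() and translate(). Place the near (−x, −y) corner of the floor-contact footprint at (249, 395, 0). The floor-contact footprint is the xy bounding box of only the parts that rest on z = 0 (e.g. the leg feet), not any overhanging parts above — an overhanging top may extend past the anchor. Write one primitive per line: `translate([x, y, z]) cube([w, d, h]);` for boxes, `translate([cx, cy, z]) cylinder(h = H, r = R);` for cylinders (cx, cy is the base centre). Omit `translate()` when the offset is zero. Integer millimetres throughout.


translate([316, 462, 0]) cylinder(h = 14, r = 67);
translate([316, 462, 14]) cylinder(h = 262, r = 23);
translate([316, 462, 276]) cylinder(h = 14, r = 67);


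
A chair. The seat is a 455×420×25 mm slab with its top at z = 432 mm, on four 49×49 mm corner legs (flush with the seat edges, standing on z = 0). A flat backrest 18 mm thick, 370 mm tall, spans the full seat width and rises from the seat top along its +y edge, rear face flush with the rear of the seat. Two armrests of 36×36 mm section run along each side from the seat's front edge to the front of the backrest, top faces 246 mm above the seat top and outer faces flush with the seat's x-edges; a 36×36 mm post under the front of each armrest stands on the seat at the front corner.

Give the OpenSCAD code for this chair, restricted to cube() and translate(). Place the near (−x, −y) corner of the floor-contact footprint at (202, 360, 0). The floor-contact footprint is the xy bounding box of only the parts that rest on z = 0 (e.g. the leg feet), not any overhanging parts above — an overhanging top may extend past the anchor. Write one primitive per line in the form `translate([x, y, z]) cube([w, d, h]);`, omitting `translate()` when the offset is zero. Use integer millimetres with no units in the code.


// leg_h = 432 - 25 = 407
// arm post h = 246 - 36 = 210
translate([202, 360, 407]) cube([455, 420, 25]);
translate([202, 360, 0]) cube([49, 49, 407]);
translate([608, 360, 0]) cube([49, 49, 407]);
translate([202, 731, 0]) cube([49, 49, 407]);
translate([608, 731, 0]) cube([49, 49, 407]);
translate([202, 762, 432]) cube([455, 18, 370]);
translate([202, 360, 642]) cube([36, 402, 36]);
translate([621, 360, 642]) cube([36, 402, 36]);
translate([202, 360, 432]) cube([36, 36, 210]);
translate([621, 360, 432]) cube([36, 36, 210]);


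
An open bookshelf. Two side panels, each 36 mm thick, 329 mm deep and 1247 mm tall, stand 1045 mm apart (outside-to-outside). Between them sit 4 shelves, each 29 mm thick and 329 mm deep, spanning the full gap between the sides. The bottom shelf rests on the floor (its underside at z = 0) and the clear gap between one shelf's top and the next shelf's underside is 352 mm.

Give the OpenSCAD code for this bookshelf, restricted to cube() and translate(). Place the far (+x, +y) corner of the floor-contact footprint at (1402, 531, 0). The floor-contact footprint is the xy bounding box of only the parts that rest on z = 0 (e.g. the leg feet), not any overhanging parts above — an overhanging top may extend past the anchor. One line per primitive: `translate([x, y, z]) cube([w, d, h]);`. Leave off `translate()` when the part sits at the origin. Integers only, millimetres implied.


translate([357, 202, 0]) cube([36, 329, 1247]);
translate([1366, 202, 0]) cube([36, 329, 1247]);
translate([393, 202, 0]) cube([973, 329, 29]);
translate([393, 202, 381]) cube([973, 329, 29]);
translate([393, 202, 762]) cube([973, 329, 29]);
translate([393, 202, 1143]) cube([973, 329, 29]);


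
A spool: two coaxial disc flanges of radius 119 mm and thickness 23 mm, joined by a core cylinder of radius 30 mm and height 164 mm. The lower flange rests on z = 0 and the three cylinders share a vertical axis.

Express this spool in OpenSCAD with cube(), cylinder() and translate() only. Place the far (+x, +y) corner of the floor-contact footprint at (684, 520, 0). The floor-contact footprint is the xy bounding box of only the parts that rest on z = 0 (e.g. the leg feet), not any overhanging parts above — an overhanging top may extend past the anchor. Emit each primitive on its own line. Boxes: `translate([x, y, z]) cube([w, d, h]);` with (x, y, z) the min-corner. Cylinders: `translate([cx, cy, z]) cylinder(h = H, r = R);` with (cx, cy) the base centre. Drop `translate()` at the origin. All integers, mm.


translate([565, 401, 0]) cylinder(h = 23, r = 119);
translate([565, 401, 23]) cylinder(h = 164, r = 30);
translate([565, 401, 187]) cylinder(h = 23, r = 119);


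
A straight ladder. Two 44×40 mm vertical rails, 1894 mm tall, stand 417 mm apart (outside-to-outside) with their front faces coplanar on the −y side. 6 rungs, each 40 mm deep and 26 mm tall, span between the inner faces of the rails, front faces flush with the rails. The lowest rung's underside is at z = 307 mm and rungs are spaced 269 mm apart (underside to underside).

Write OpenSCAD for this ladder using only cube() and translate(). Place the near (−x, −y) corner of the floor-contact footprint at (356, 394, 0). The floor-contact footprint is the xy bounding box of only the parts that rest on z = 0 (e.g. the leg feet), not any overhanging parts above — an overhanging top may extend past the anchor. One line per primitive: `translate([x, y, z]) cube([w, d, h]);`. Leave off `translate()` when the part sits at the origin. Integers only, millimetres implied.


translate([356, 394, 0]) cube([44, 40, 1894]);
translate([729, 394, 0]) cube([44, 40, 1894]);
translate([400, 394, 307]) cube([329, 40, 26]);
translate([400, 394, 576]) cube([329, 40, 26]);
translate([400, 394, 845]) cube([329, 40, 26]);
translate([400, 394, 1114]) cube([329, 40, 26]);
translate([400, 394, 1383]) cube([329, 40, 26]);
translate([400, 394, 1652]) cube([329, 40, 26]);


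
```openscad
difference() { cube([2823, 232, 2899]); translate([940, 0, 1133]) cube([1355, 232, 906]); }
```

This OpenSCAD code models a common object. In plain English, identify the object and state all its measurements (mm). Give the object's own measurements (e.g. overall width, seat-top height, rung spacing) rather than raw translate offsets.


A wall 2823 mm long (x), 232 mm thick (y), 2899 mm tall, with a rectangular window opening cut through it. The opening is 1355 mm wide and 906 mm tall; its sill is at z = 1133 mm and its near (−x) edge is 940 mm from the wall's −x end. The opening passes through the full wall thickness.


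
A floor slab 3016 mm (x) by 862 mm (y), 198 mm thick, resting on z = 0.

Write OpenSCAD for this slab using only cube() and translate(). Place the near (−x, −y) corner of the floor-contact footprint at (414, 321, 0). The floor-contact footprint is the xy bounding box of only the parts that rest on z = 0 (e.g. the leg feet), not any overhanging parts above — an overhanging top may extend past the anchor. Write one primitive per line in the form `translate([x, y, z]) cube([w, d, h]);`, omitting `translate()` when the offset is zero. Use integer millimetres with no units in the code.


translate([414, 321, 0]) cube([3016, 862, 198]);


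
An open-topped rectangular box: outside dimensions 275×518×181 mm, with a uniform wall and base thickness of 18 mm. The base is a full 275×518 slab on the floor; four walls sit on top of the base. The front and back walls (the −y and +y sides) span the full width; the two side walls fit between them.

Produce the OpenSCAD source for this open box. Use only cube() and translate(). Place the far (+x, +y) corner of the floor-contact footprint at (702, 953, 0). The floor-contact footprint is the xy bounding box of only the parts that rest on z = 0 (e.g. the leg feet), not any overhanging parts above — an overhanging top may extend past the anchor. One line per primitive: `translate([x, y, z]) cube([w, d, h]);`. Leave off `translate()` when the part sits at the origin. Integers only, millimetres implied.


translate([427, 435, 0]) cube([275, 518, 18]);
translate([427, 435, 18]) cube([275, 18, 163]);
translate([427, 935, 18]) cube([275, 18, 163]);
translate([427, 453, 18]) cube([18, 482, 163]);
translate([684, 453, 18]) cube([18, 482, 163]);


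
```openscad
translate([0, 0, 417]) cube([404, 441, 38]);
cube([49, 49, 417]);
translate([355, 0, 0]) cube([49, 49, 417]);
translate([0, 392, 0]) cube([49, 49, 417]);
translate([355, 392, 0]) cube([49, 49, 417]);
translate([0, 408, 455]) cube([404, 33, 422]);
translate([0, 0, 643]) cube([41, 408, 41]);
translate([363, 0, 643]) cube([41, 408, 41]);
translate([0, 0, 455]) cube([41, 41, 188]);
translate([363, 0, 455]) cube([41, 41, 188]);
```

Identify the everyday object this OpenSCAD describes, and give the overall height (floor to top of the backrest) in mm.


A chair. The overall height is 877 mm.

A slab on four corner posts with a tall panel at the back — a chair. The seat slab sits at z = 417 with thickness 38, and the 422 mm backrest starts at the seat top, so the overall height is 417 + 38 + 422 = 877 mm.
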